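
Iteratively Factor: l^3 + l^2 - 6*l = (l)*(l^2 + l - 6) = l*(l - 2)*(l + 3)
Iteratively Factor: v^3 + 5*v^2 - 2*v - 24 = (v + 4)*(v^2 + v - 6) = (v - 2)*(v + 4)*(v + 3)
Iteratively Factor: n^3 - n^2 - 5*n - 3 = (n - 3)*(n^2 + 2*n + 1) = (n - 3)*(n + 1)*(n + 1)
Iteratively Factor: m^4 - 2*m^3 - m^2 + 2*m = (m - 2)*(m^3 - m) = (m - 2)*(m - 1)*(m^2 + m) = m*(m - 2)*(m - 1)*(m + 1)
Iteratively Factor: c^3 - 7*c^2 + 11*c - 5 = (c - 1)*(c^2 - 6*c + 5) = (c - 5)*(c - 1)*(c - 1)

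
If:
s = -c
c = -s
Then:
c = -s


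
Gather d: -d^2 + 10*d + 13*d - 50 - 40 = -d^2 + 23*d - 90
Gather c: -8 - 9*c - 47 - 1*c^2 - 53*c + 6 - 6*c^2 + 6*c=-7*c^2 - 56*c - 49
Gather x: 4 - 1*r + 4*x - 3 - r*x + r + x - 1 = x*(5 - r)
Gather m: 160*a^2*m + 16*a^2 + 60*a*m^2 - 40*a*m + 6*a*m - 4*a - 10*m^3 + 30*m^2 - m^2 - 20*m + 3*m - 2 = 16*a^2 - 4*a - 10*m^3 + m^2*(60*a + 29) + m*(160*a^2 - 34*a - 17) - 2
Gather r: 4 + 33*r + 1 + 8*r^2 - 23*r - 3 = 8*r^2 + 10*r + 2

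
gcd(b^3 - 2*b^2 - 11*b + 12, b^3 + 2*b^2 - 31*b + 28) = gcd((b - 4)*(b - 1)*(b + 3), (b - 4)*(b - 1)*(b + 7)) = b^2 - 5*b + 4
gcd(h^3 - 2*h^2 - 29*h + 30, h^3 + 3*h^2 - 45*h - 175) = h + 5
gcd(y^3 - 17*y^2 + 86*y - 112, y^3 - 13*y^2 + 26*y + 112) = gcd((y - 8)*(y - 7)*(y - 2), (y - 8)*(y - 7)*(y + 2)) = y^2 - 15*y + 56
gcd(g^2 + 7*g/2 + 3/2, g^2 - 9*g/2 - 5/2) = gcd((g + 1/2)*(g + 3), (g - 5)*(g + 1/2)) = g + 1/2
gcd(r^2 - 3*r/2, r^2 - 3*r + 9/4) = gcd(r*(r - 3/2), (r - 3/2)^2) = r - 3/2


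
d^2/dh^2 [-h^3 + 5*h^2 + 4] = 10 - 6*h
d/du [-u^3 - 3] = -3*u^2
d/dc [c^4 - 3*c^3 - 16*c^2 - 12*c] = 4*c^3 - 9*c^2 - 32*c - 12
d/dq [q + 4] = 1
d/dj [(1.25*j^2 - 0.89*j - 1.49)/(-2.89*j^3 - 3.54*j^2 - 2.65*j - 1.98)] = (3.6125*j^4 - 5.1442*j^3 - 19.3814*j^2 - 15.4992*j - 2.1863)/(8.3521*j^6 + 20.4612*j^5 + 27.8486*j^4 + 30.2064*j^3 + 21.0409*j^2 + 10.494*j + 3.9204)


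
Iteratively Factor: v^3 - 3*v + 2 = (v - 1)*(v^2 + v - 2) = (v - 1)*(v + 2)*(v - 1)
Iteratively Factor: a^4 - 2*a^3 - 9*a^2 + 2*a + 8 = (a - 1)*(a^3 - a^2 - 10*a - 8) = (a - 1)*(a + 1)*(a^2 - 2*a - 8) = (a - 1)*(a + 1)*(a + 2)*(a - 4)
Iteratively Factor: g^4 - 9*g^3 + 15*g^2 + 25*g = (g - 5)*(g^3 - 4*g^2 - 5*g) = (g - 5)^2*(g^2 + g) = g*(g - 5)^2*(g + 1)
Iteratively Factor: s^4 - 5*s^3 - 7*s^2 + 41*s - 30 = (s - 1)*(s^3 - 4*s^2 - 11*s + 30) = (s - 5)*(s - 1)*(s^2 + s - 6) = (s - 5)*(s - 2)*(s - 1)*(s + 3)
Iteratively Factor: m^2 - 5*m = (m - 5)*(m)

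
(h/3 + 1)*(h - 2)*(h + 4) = h^3/3 + 5*h^2/3 - 2*h/3 - 8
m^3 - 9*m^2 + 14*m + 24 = (m - 6)*(m - 4)*(m + 1)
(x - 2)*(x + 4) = x^2 + 2*x - 8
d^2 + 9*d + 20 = (d + 4)*(d + 5)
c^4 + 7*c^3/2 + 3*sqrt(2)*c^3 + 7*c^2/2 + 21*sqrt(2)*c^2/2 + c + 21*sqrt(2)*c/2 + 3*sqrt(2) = (c + 1/2)*(c + 1)*(c + 2)*(c + 3*sqrt(2))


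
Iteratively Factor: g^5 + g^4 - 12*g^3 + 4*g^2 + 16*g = (g + 4)*(g^4 - 3*g^3 + 4*g) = (g + 1)*(g + 4)*(g^3 - 4*g^2 + 4*g) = (g - 2)*(g + 1)*(g + 4)*(g^2 - 2*g) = g*(g - 2)*(g + 1)*(g + 4)*(g - 2)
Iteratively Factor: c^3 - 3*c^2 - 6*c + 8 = (c - 1)*(c^2 - 2*c - 8) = (c - 4)*(c - 1)*(c + 2)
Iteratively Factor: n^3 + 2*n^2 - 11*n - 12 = (n + 1)*(n^2 + n - 12) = (n + 1)*(n + 4)*(n - 3)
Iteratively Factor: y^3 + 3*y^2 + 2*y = (y + 1)*(y^2 + 2*y) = (y + 1)*(y + 2)*(y)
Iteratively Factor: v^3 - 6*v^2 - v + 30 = (v + 2)*(v^2 - 8*v + 15) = (v - 5)*(v + 2)*(v - 3)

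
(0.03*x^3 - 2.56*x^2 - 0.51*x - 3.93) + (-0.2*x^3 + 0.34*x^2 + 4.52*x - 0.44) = -0.17*x^3 - 2.22*x^2 + 4.01*x - 4.37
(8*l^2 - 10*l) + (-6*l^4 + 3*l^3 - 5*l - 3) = -6*l^4 + 3*l^3 + 8*l^2 - 15*l - 3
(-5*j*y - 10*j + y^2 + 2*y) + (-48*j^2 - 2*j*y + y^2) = -48*j^2 - 7*j*y - 10*j + 2*y^2 + 2*y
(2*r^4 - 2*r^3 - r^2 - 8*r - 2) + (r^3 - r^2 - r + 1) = 2*r^4 - r^3 - 2*r^2 - 9*r - 1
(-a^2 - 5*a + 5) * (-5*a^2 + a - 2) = 5*a^4 + 24*a^3 - 28*a^2 + 15*a - 10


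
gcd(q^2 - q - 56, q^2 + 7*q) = q + 7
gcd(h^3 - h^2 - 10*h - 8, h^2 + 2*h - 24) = h - 4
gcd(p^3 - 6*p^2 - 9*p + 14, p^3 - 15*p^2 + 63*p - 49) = p^2 - 8*p + 7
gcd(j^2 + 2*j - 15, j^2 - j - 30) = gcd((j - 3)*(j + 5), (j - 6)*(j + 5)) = j + 5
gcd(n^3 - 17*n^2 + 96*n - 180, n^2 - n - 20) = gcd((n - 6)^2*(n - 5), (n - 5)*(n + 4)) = n - 5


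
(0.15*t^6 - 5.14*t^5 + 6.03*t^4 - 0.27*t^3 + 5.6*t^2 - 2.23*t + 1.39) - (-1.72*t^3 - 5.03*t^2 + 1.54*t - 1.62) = 0.15*t^6 - 5.14*t^5 + 6.03*t^4 + 1.45*t^3 + 10.63*t^2 - 3.77*t + 3.01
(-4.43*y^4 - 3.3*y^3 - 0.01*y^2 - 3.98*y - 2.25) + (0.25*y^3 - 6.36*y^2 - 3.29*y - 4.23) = -4.43*y^4 - 3.05*y^3 - 6.37*y^2 - 7.27*y - 6.48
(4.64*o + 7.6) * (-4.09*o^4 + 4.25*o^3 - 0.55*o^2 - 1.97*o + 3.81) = -18.9776*o^5 - 11.364*o^4 + 29.748*o^3 - 13.3208*o^2 + 2.7064*o + 28.956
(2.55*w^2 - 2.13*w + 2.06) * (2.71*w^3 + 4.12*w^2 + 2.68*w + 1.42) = 6.9105*w^5 + 4.7337*w^4 + 3.641*w^3 + 6.3998*w^2 + 2.4962*w + 2.9252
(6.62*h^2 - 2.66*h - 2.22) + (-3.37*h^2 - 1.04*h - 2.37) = 3.25*h^2 - 3.7*h - 4.59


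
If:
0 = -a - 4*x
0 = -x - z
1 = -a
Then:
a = -1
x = 1/4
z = -1/4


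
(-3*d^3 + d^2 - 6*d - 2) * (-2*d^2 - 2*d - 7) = 6*d^5 + 4*d^4 + 31*d^3 + 9*d^2 + 46*d + 14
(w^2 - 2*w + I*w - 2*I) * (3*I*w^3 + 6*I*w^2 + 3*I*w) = 3*I*w^5 - 3*w^4 - 9*I*w^3 + 9*w^2 - 6*I*w^2 + 6*w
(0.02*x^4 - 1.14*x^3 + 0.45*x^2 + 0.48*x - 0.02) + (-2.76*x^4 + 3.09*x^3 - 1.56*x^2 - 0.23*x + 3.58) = -2.74*x^4 + 1.95*x^3 - 1.11*x^2 + 0.25*x + 3.56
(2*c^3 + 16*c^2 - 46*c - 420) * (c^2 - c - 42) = 2*c^5 + 14*c^4 - 146*c^3 - 1046*c^2 + 2352*c + 17640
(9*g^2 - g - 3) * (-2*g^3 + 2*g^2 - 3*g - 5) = -18*g^5 + 20*g^4 - 23*g^3 - 48*g^2 + 14*g + 15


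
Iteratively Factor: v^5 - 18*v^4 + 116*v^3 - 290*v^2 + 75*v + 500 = (v - 4)*(v^4 - 14*v^3 + 60*v^2 - 50*v - 125) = (v - 5)*(v - 4)*(v^3 - 9*v^2 + 15*v + 25) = (v - 5)*(v - 4)*(v + 1)*(v^2 - 10*v + 25) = (v - 5)^2*(v - 4)*(v + 1)*(v - 5)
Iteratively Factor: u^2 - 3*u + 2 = (u - 1)*(u - 2)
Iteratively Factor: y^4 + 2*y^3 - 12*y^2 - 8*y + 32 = (y + 2)*(y^3 - 12*y + 16) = (y - 2)*(y + 2)*(y^2 + 2*y - 8) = (y - 2)*(y + 2)*(y + 4)*(y - 2)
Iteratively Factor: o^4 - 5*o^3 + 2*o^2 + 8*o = (o - 2)*(o^3 - 3*o^2 - 4*o) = (o - 2)*(o + 1)*(o^2 - 4*o) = (o - 4)*(o - 2)*(o + 1)*(o)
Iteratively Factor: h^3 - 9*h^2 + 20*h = (h - 5)*(h^2 - 4*h) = h*(h - 5)*(h - 4)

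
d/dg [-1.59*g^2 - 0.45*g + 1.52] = -3.18*g - 0.45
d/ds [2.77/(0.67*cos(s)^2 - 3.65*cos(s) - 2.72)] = (3.7118*cos(s) - 10.1105)*sin(s)/(-0.67*cos(s)^2 + 3.65*cos(s) + 2.72)^2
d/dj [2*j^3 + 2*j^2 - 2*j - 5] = 6*j^2 + 4*j - 2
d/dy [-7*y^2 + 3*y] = 3 - 14*y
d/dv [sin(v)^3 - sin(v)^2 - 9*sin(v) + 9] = (3*sin(v)^2 - 2*sin(v) - 9)*cos(v)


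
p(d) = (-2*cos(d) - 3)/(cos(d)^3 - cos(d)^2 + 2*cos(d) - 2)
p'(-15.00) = 0.53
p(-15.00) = 0.33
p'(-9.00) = 0.26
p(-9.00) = 0.22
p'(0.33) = -185.60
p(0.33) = 31.32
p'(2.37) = -0.61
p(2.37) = 0.36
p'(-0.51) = 50.41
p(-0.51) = 13.50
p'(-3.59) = -0.28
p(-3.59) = 0.22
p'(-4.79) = -2.79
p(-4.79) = 1.70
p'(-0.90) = 9.55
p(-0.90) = 4.70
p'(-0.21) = 719.92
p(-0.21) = 76.30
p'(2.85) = -0.16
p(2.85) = 0.19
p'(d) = (-2*cos(d) - 3)*(3*sin(d)*cos(d)^2 - 2*sin(d)*cos(d) + 2*sin(d))/(cos(d)^3 - cos(d)^2 + 2*cos(d) - 2)^2 + 2*sin(d)/(cos(d)^3 - cos(d)^2 + 2*cos(d) - 2)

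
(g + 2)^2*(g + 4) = g^3 + 8*g^2 + 20*g + 16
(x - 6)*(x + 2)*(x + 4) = x^3 - 28*x - 48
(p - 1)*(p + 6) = p^2 + 5*p - 6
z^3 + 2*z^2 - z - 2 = (z - 1)*(z + 1)*(z + 2)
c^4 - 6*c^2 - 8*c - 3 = (c - 3)*(c + 1)^3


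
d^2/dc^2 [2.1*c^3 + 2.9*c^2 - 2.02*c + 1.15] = 12.6*c + 5.8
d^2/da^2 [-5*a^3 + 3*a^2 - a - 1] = 6 - 30*a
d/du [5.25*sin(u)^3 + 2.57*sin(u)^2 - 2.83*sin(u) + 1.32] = (15.75*sin(u)^2 + 5.14*sin(u) - 2.83)*cos(u)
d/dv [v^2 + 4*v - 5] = 2*v + 4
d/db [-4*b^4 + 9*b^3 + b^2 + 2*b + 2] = -16*b^3 + 27*b^2 + 2*b + 2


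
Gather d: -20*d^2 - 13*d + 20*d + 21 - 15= -20*d^2 + 7*d + 6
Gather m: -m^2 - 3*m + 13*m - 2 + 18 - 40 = -m^2 + 10*m - 24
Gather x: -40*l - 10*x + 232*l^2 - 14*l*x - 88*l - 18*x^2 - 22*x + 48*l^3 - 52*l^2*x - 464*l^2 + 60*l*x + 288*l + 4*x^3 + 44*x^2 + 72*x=48*l^3 - 232*l^2 + 160*l + 4*x^3 + 26*x^2 + x*(-52*l^2 + 46*l + 40)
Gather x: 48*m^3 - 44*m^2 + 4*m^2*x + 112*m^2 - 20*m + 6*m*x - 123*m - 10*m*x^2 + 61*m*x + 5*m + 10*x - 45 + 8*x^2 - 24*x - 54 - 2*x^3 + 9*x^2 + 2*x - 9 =48*m^3 + 68*m^2 - 138*m - 2*x^3 + x^2*(17 - 10*m) + x*(4*m^2 + 67*m - 12) - 108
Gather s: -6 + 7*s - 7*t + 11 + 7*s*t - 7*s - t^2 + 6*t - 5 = 7*s*t - t^2 - t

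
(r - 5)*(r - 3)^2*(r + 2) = r^4 - 9*r^3 + 17*r^2 + 33*r - 90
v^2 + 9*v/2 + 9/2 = (v + 3/2)*(v + 3)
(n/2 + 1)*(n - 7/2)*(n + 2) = n^3/2 + n^2/4 - 5*n - 7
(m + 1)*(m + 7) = m^2 + 8*m + 7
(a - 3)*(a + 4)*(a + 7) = a^3 + 8*a^2 - 5*a - 84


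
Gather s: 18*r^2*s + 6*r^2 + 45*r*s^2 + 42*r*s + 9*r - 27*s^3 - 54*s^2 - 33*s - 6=6*r^2 + 9*r - 27*s^3 + s^2*(45*r - 54) + s*(18*r^2 + 42*r - 33) - 6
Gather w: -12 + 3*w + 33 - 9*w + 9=30 - 6*w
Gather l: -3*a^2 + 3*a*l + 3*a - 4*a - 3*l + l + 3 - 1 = -3*a^2 - a + l*(3*a - 2) + 2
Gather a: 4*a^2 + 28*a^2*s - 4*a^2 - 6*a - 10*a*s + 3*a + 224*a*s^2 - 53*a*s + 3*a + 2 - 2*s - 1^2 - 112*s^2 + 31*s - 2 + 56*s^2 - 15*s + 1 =28*a^2*s + a*(224*s^2 - 63*s) - 56*s^2 + 14*s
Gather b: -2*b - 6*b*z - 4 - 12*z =b*(-6*z - 2) - 12*z - 4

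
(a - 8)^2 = a^2 - 16*a + 64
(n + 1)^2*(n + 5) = n^3 + 7*n^2 + 11*n + 5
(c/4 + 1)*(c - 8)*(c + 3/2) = c^3/4 - 5*c^2/8 - 19*c/2 - 12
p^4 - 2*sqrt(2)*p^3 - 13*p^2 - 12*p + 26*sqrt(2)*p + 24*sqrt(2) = (p - 4)*(p + 1)*(p + 3)*(p - 2*sqrt(2))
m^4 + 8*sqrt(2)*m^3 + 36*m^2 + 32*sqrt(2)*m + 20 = (m + sqrt(2))^3*(m + 5*sqrt(2))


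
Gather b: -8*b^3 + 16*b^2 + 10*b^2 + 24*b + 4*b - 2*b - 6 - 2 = -8*b^3 + 26*b^2 + 26*b - 8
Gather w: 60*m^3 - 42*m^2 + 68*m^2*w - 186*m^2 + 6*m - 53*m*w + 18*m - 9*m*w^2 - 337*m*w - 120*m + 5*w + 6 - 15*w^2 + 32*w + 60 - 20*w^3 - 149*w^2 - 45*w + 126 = 60*m^3 - 228*m^2 - 96*m - 20*w^3 + w^2*(-9*m - 164) + w*(68*m^2 - 390*m - 8) + 192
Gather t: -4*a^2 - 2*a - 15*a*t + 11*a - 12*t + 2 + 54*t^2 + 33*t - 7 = -4*a^2 + 9*a + 54*t^2 + t*(21 - 15*a) - 5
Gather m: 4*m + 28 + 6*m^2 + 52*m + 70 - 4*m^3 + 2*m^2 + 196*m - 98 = -4*m^3 + 8*m^2 + 252*m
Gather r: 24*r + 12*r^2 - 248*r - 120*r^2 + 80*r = -108*r^2 - 144*r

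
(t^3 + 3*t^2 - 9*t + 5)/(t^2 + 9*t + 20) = (t^2 - 2*t + 1)/(t + 4)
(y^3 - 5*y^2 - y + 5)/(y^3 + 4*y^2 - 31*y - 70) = (y^2 - 1)/(y^2 + 9*y + 14)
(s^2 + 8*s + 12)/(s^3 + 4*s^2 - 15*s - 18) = (s + 2)/(s^2 - 2*s - 3)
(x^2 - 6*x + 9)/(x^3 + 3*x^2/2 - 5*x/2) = 2*(x^2 - 6*x + 9)/(x*(2*x^2 + 3*x - 5))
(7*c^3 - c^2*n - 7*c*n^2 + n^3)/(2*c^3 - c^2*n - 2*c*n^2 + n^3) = (7*c - n)/(2*c - n)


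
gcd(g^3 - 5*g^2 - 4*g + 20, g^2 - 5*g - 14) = g + 2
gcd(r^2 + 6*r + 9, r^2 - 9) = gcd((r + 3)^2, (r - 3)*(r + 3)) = r + 3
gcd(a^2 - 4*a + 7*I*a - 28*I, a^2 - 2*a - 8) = a - 4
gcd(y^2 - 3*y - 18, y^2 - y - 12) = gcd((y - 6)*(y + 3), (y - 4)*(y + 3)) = y + 3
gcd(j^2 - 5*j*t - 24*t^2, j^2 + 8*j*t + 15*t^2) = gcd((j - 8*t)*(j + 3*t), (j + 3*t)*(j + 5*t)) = j + 3*t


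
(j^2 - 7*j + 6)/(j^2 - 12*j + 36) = (j - 1)/(j - 6)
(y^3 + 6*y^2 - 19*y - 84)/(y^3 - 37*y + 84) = (y + 3)/(y - 3)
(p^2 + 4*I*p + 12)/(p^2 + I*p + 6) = (p + 6*I)/(p + 3*I)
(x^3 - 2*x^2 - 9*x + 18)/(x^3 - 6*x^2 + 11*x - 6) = (x + 3)/(x - 1)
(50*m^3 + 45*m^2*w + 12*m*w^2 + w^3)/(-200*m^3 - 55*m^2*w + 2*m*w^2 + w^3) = (2*m + w)/(-8*m + w)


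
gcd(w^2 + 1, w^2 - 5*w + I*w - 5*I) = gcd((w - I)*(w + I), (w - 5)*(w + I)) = w + I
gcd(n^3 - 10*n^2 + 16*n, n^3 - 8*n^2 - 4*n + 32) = n^2 - 10*n + 16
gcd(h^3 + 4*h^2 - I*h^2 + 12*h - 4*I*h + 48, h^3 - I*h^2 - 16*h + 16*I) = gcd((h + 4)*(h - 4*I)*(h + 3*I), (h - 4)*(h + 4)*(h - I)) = h + 4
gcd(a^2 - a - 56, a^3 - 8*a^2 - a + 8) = a - 8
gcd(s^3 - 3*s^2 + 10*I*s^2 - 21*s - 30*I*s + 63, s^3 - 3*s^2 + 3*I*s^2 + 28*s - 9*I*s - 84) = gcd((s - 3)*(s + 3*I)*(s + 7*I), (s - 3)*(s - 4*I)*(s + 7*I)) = s^2 + s*(-3 + 7*I) - 21*I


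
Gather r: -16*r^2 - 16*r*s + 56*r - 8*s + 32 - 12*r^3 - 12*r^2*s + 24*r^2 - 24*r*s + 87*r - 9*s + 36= -12*r^3 + r^2*(8 - 12*s) + r*(143 - 40*s) - 17*s + 68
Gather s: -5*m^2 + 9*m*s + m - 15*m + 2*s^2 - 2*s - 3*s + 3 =-5*m^2 - 14*m + 2*s^2 + s*(9*m - 5) + 3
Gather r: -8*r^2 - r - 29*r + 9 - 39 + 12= -8*r^2 - 30*r - 18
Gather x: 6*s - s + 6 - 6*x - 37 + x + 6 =5*s - 5*x - 25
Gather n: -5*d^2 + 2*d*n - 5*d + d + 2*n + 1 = -5*d^2 - 4*d + n*(2*d + 2) + 1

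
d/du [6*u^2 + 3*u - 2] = 12*u + 3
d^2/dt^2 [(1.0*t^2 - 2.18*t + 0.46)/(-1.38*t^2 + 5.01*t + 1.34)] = (-5.524416*t^3 - 16.351344*t^2 + 43.269624*t - 57.65498)/(2.628072*t^6 - 28.623132*t^5 + 96.258726*t^4 - 70.164549*t^3 - 93.468618*t^2 - 26.987868*t - 2.406104)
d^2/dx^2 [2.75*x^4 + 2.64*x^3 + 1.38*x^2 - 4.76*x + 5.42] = 33.0*x^2 + 15.84*x + 2.76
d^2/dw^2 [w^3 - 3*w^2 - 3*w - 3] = 6*w - 6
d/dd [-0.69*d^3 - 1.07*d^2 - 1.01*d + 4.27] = -2.07*d^2 - 2.14*d - 1.01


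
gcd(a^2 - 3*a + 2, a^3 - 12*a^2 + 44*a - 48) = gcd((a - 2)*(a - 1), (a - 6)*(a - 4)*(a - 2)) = a - 2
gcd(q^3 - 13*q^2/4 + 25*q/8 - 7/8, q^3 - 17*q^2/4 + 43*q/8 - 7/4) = q^2 - 9*q/4 + 7/8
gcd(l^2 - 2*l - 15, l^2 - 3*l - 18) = l + 3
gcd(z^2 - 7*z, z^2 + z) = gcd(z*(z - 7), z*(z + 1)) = z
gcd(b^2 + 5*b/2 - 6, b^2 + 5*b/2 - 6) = b^2 + 5*b/2 - 6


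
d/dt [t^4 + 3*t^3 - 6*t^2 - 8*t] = 4*t^3 + 9*t^2 - 12*t - 8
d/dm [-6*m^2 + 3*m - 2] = 3 - 12*m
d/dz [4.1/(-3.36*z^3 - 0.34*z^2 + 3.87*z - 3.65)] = (41.328*z^2 + 2.788*z - 15.867)/(3.36*z^3 + 0.34*z^2 - 3.87*z + 3.65)^2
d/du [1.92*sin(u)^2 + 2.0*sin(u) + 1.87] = (3.84*sin(u) + 2.0)*cos(u)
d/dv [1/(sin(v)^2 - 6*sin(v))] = 2*(3 - sin(v))*cos(v)/((sin(v) - 6)^2*sin(v)^2)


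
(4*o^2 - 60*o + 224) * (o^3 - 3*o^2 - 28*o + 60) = 4*o^5 - 72*o^4 + 292*o^3 + 1248*o^2 - 9872*o + 13440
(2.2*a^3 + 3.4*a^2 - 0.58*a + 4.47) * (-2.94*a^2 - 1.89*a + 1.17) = -6.468*a^5 - 14.154*a^4 - 2.1468*a^3 - 8.0676*a^2 - 9.1269*a + 5.2299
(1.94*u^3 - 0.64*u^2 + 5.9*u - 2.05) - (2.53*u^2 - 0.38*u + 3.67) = 1.94*u^3 - 3.17*u^2 + 6.28*u - 5.72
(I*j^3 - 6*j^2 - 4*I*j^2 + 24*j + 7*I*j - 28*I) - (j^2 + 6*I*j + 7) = I*j^3 - 7*j^2 - 4*I*j^2 + 24*j + I*j - 7 - 28*I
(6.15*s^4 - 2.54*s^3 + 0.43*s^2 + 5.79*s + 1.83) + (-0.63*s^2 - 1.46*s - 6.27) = 6.15*s^4 - 2.54*s^3 - 0.2*s^2 + 4.33*s - 4.44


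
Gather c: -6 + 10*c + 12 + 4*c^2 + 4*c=4*c^2 + 14*c + 6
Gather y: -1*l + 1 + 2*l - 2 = l - 1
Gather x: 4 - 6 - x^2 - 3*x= -x^2 - 3*x - 2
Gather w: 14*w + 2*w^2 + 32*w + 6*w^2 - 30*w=8*w^2 + 16*w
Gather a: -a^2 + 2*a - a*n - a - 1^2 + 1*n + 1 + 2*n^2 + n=-a^2 + a*(1 - n) + 2*n^2 + 2*n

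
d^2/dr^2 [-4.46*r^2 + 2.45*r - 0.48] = -8.92000000000000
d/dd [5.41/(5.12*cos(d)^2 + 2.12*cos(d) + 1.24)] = (55.3984*cos(d) + 11.4692)*sin(d)/(5.12*cos(d)^2 + 2.12*cos(d) + 1.24)^2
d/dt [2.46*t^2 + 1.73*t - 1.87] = 4.92*t + 1.73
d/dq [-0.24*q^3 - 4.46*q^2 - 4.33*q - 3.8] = -0.72*q^2 - 8.92*q - 4.33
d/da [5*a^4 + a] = 20*a^3 + 1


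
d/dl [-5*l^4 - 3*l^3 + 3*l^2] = l*(-20*l^2 - 9*l + 6)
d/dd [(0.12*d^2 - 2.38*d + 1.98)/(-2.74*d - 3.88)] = (-0.3288*d^2 - 0.9312*d + 14.6596)/(7.5076*d^2 + 21.2624*d + 15.0544)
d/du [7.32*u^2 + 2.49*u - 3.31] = 14.64*u + 2.49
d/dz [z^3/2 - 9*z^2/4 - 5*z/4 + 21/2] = 3*z^2/2 - 9*z/2 - 5/4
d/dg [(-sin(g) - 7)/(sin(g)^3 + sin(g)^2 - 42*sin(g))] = 2*(sin(g) - 3)*cos(g)/((sin(g) - 6)^2*sin(g)^2)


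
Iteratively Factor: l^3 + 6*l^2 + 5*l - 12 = (l - 1)*(l^2 + 7*l + 12) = (l - 1)*(l + 4)*(l + 3)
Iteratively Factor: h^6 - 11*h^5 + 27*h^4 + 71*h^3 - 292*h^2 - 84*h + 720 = (h - 3)*(h^5 - 8*h^4 + 3*h^3 + 80*h^2 - 52*h - 240) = (h - 3)^2*(h^4 - 5*h^3 - 12*h^2 + 44*h + 80) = (h - 4)*(h - 3)^2*(h^3 - h^2 - 16*h - 20) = (h - 4)*(h - 3)^2*(h + 2)*(h^2 - 3*h - 10) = (h - 5)*(h - 4)*(h - 3)^2*(h + 2)*(h + 2)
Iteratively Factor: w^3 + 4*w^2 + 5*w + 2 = (w + 1)*(w^2 + 3*w + 2) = (w + 1)^2*(w + 2)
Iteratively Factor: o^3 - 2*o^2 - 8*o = (o - 4)*(o^2 + 2*o) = (o - 4)*(o + 2)*(o)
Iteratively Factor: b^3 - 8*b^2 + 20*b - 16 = (b - 4)*(b^2 - 4*b + 4) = (b - 4)*(b - 2)*(b - 2)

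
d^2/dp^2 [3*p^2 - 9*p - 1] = 6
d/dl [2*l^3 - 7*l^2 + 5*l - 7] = 6*l^2 - 14*l + 5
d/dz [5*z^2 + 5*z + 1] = 10*z + 5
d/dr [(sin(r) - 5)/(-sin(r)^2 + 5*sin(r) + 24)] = (sin(r)^2 - 10*sin(r) + 49)*cos(r)/((sin(r) - 8)^2*(sin(r) + 3)^2)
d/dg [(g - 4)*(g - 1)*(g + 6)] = 3*g^2 + 2*g - 26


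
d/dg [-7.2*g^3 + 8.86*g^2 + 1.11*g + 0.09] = -21.6*g^2 + 17.72*g + 1.11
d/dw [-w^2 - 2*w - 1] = -2*w - 2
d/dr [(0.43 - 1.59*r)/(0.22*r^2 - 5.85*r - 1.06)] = (0.3498*r^2 - 0.1892*r + 4.2009)/(0.0484*r^4 - 2.574*r^3 + 33.7561*r^2 + 12.402*r + 1.1236)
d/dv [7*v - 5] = 7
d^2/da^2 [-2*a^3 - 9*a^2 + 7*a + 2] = -12*a - 18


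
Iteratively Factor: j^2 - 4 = (j - 2)*(j + 2)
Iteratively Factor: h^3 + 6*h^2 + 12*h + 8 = (h + 2)*(h^2 + 4*h + 4) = (h + 2)^2*(h + 2)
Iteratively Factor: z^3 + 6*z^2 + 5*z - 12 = (z + 4)*(z^2 + 2*z - 3) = (z + 3)*(z + 4)*(z - 1)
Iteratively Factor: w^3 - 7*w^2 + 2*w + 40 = (w + 2)*(w^2 - 9*w + 20) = (w - 4)*(w + 2)*(w - 5)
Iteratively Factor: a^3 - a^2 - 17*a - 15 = (a - 5)*(a^2 + 4*a + 3) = (a - 5)*(a + 1)*(a + 3)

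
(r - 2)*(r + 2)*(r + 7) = r^3 + 7*r^2 - 4*r - 28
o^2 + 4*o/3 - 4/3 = (o - 2/3)*(o + 2)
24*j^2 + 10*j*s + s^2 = (4*j + s)*(6*j + s)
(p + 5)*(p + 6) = p^2 + 11*p + 30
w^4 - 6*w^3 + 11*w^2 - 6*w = w*(w - 3)*(w - 2)*(w - 1)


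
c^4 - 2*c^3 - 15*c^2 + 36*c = c*(c - 3)^2*(c + 4)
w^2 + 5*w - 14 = (w - 2)*(w + 7)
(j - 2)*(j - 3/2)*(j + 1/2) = j^3 - 3*j^2 + 5*j/4 + 3/2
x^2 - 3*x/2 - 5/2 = (x - 5/2)*(x + 1)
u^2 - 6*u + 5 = (u - 5)*(u - 1)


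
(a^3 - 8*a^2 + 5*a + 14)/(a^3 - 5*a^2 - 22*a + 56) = (a + 1)/(a + 4)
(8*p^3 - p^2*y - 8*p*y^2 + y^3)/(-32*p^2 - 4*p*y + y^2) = (-p^2 + y^2)/(4*p + y)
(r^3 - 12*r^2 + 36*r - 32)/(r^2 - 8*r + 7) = (r^3 - 12*r^2 + 36*r - 32)/(r^2 - 8*r + 7)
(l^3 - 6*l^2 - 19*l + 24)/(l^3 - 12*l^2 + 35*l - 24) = (l + 3)/(l - 3)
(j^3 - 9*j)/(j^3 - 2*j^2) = (j^2 - 9)/(j*(j - 2))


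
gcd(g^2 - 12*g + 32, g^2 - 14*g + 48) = g - 8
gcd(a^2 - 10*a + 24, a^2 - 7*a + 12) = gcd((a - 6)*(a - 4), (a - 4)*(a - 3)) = a - 4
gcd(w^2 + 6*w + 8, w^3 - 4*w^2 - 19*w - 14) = w + 2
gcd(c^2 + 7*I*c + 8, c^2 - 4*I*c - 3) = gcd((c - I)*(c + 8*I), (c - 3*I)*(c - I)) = c - I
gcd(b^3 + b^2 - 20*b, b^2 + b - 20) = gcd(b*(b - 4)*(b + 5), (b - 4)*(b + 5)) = b^2 + b - 20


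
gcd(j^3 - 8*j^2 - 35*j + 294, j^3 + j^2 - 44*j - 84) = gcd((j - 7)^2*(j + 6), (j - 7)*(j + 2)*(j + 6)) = j^2 - j - 42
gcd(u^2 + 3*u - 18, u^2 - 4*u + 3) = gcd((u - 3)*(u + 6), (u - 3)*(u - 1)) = u - 3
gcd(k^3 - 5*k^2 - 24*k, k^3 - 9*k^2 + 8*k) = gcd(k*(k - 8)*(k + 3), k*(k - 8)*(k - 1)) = k^2 - 8*k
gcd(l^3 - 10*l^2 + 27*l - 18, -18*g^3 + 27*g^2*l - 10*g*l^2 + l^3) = 1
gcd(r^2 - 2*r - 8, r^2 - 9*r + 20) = r - 4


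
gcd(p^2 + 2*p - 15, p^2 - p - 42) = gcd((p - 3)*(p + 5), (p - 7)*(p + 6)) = 1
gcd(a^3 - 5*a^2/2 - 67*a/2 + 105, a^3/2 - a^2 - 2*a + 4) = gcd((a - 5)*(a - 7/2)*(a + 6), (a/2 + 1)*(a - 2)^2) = 1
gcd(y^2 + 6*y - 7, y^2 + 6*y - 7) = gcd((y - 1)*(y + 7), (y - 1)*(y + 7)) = y^2 + 6*y - 7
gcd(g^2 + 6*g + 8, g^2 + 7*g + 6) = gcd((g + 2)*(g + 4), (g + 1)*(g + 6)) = 1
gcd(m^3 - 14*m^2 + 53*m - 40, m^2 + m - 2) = m - 1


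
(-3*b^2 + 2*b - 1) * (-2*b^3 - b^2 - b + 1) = 6*b^5 - b^4 + 3*b^3 - 4*b^2 + 3*b - 1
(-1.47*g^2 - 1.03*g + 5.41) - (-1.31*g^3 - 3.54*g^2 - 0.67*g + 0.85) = 1.31*g^3 + 2.07*g^2 - 0.36*g + 4.56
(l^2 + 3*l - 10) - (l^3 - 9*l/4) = -l^3 + l^2 + 21*l/4 - 10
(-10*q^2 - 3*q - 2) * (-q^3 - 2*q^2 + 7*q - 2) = 10*q^5 + 23*q^4 - 62*q^3 + 3*q^2 - 8*q + 4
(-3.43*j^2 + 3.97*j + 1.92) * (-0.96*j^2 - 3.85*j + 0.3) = 3.2928*j^4 + 9.3943*j^3 - 18.1567*j^2 - 6.201*j + 0.576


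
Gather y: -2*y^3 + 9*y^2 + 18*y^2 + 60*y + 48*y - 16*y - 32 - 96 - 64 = -2*y^3 + 27*y^2 + 92*y - 192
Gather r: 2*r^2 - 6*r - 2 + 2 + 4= 2*r^2 - 6*r + 4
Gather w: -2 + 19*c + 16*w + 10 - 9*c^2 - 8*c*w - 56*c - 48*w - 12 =-9*c^2 - 37*c + w*(-8*c - 32) - 4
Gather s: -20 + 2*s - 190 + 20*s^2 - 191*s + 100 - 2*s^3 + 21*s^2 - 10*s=-2*s^3 + 41*s^2 - 199*s - 110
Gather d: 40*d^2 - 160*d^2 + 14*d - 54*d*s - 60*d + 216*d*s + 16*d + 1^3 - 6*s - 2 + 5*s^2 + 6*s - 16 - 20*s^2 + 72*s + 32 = -120*d^2 + d*(162*s - 30) - 15*s^2 + 72*s + 15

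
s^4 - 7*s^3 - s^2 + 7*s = s*(s - 7)*(s - 1)*(s + 1)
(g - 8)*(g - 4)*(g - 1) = g^3 - 13*g^2 + 44*g - 32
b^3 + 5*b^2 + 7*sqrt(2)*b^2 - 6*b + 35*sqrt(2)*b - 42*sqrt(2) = (b - 1)*(b + 6)*(b + 7*sqrt(2))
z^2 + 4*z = z*(z + 4)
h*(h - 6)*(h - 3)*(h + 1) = h^4 - 8*h^3 + 9*h^2 + 18*h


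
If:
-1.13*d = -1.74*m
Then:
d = 1.53982300884956*m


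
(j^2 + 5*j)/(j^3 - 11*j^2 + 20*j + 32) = j*(j + 5)/(j^3 - 11*j^2 + 20*j + 32)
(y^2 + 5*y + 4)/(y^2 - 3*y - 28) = (y + 1)/(y - 7)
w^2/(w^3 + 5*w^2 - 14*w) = w/(w^2 + 5*w - 14)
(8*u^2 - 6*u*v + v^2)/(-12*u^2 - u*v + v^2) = (-2*u + v)/(3*u + v)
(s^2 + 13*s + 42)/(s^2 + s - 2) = (s^2 + 13*s + 42)/(s^2 + s - 2)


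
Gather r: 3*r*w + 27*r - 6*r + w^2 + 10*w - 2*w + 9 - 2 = r*(3*w + 21) + w^2 + 8*w + 7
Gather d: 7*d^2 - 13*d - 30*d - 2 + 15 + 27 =7*d^2 - 43*d + 40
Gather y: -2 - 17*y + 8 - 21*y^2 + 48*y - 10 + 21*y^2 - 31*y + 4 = 0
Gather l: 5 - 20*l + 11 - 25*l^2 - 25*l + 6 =-25*l^2 - 45*l + 22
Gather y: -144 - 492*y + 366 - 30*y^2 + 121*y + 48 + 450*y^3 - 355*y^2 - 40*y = 450*y^3 - 385*y^2 - 411*y + 270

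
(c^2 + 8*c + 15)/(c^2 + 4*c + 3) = (c + 5)/(c + 1)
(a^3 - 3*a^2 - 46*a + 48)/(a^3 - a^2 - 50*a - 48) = (a - 1)/(a + 1)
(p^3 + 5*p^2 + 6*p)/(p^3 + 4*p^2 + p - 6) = p/(p - 1)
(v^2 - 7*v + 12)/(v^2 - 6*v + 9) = (v - 4)/(v - 3)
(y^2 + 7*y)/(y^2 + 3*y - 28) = y/(y - 4)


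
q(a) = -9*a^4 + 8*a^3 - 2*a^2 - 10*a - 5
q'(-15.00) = 126950.00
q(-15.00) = -482930.00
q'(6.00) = -6946.00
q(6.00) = -10073.00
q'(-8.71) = 25633.53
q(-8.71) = -57154.09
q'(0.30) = -10.01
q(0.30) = -8.04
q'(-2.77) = 950.37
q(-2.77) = -692.54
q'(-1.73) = 255.15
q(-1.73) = -115.72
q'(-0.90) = 39.28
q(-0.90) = -9.36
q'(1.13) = -35.82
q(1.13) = -21.98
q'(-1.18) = 87.29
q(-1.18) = -26.58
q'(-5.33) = 6144.23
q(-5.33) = -8483.46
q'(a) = -36*a^3 + 24*a^2 - 4*a - 10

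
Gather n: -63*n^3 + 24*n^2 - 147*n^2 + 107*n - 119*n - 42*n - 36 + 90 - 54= -63*n^3 - 123*n^2 - 54*n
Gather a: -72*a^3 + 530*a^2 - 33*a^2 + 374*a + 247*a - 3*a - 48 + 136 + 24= -72*a^3 + 497*a^2 + 618*a + 112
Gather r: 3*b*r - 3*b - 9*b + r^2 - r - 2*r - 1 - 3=-12*b + r^2 + r*(3*b - 3) - 4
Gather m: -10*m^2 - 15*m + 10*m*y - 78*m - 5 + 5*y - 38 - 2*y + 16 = -10*m^2 + m*(10*y - 93) + 3*y - 27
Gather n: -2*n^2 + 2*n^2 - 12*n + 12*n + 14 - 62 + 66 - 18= 0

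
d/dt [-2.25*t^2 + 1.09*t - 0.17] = 1.09 - 4.5*t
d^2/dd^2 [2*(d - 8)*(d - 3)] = 4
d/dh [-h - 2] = -1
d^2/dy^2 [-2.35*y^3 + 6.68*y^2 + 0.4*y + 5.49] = 13.36 - 14.1*y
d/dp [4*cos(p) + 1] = -4*sin(p)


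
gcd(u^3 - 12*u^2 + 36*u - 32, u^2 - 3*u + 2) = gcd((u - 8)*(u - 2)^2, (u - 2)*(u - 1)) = u - 2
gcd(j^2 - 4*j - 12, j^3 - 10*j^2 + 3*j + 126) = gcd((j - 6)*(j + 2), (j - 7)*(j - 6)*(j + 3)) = j - 6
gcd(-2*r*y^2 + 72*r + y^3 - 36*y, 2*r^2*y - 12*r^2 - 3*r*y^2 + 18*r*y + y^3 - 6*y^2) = -2*r*y + 12*r + y^2 - 6*y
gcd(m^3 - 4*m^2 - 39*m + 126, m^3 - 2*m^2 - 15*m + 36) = m - 3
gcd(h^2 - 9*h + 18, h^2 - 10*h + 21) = h - 3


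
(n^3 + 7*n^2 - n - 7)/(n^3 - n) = (n + 7)/n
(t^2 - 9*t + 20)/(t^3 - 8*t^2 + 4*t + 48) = (t - 5)/(t^2 - 4*t - 12)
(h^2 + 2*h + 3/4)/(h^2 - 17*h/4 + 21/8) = 2*(4*h^2 + 8*h + 3)/(8*h^2 - 34*h + 21)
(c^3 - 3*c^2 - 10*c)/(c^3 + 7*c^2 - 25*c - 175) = c*(c + 2)/(c^2 + 12*c + 35)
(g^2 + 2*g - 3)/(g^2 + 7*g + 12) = (g - 1)/(g + 4)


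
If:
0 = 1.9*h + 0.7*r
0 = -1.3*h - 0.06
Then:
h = -0.05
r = 0.13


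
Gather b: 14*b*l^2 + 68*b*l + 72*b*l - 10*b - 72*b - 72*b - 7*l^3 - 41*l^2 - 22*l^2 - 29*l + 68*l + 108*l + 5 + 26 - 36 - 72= b*(14*l^2 + 140*l - 154) - 7*l^3 - 63*l^2 + 147*l - 77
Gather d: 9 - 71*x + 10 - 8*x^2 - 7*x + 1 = -8*x^2 - 78*x + 20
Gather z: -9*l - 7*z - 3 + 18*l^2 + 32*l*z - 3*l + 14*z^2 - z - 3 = 18*l^2 - 12*l + 14*z^2 + z*(32*l - 8) - 6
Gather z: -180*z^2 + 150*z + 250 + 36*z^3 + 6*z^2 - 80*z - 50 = 36*z^3 - 174*z^2 + 70*z + 200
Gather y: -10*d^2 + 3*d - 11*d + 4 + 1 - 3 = -10*d^2 - 8*d + 2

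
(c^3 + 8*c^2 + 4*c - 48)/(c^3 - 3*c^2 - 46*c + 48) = (c^2 + 2*c - 8)/(c^2 - 9*c + 8)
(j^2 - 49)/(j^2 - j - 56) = (j - 7)/(j - 8)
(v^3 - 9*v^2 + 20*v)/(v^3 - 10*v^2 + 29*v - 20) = v/(v - 1)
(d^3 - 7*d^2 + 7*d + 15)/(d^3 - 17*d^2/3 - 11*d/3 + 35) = 3*(d + 1)/(3*d + 7)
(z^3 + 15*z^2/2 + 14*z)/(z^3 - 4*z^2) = (z^2 + 15*z/2 + 14)/(z*(z - 4))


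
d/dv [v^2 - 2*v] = 2*v - 2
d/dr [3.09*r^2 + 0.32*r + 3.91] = 6.18*r + 0.32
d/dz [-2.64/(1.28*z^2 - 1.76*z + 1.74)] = (6.7584*z - 4.6464)/(1.28*z^2 - 1.76*z + 1.74)^2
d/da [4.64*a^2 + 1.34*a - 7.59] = 9.28*a + 1.34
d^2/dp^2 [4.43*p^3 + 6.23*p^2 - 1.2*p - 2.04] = 26.58*p + 12.46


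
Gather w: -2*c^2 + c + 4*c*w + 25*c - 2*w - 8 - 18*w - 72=-2*c^2 + 26*c + w*(4*c - 20) - 80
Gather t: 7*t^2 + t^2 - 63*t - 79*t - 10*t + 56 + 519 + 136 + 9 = 8*t^2 - 152*t + 720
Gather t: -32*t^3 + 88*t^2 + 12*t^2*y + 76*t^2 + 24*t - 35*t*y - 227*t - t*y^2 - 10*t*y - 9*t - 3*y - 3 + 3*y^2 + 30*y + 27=-32*t^3 + t^2*(12*y + 164) + t*(-y^2 - 45*y - 212) + 3*y^2 + 27*y + 24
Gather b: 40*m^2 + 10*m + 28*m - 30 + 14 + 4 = 40*m^2 + 38*m - 12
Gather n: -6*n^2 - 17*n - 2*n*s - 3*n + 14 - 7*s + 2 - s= -6*n^2 + n*(-2*s - 20) - 8*s + 16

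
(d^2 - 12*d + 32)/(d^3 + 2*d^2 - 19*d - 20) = (d - 8)/(d^2 + 6*d + 5)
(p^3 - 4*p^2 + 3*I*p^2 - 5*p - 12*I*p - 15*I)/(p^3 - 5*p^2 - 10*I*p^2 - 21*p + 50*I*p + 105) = (p^2 + p*(1 + 3*I) + 3*I)/(p^2 - 10*I*p - 21)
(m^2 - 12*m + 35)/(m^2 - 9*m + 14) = (m - 5)/(m - 2)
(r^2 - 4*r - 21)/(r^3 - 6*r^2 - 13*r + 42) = 1/(r - 2)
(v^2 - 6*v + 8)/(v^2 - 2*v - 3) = (-v^2 + 6*v - 8)/(-v^2 + 2*v + 3)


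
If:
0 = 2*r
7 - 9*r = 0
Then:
No Solution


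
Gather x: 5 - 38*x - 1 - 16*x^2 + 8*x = -16*x^2 - 30*x + 4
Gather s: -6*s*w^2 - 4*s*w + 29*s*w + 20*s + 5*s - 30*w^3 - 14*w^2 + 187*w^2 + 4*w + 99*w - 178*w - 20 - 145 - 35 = s*(-6*w^2 + 25*w + 25) - 30*w^3 + 173*w^2 - 75*w - 200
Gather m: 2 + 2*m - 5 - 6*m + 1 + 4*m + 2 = 0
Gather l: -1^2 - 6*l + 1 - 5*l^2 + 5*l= -5*l^2 - l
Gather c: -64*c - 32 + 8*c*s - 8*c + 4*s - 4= c*(8*s - 72) + 4*s - 36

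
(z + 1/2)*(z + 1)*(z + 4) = z^3 + 11*z^2/2 + 13*z/2 + 2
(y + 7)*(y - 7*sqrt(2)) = y^2 - 7*sqrt(2)*y + 7*y - 49*sqrt(2)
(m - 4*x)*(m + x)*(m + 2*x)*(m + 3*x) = m^4 + 2*m^3*x - 13*m^2*x^2 - 38*m*x^3 - 24*x^4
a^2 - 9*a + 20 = (a - 5)*(a - 4)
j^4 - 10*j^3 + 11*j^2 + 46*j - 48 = (j - 8)*(j - 3)*(j - 1)*(j + 2)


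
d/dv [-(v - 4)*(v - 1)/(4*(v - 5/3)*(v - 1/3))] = 9*(-27*v^2 + 62*v - 47)/(4*(81*v^4 - 324*v^3 + 414*v^2 - 180*v + 25))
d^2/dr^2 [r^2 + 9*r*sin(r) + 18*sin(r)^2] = -9*r*sin(r) - 72*sin(r)^2 + 18*cos(r) + 38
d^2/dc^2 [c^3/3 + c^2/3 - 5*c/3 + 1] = 2*c + 2/3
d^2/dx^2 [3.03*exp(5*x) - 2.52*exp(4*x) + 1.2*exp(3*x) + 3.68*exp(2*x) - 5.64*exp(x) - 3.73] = (75.75*exp(4*x) - 40.32*exp(3*x) + 10.8*exp(2*x) + 14.72*exp(x) - 5.64)*exp(x)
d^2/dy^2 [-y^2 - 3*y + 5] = -2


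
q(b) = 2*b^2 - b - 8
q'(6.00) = 23.00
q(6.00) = 58.00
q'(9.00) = 35.00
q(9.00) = 145.00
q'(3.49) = 12.96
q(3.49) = 12.87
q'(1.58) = 5.32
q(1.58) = -4.59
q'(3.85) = 14.40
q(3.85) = 17.80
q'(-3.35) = -14.40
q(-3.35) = 17.80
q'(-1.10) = -5.40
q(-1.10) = -4.48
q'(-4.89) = -20.56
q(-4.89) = 44.71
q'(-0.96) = -4.84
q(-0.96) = -5.20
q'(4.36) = 16.44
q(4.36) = 25.66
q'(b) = 4*b - 1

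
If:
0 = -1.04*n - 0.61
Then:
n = -0.59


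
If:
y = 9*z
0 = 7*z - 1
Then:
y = 9/7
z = 1/7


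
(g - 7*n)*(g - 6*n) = g^2 - 13*g*n + 42*n^2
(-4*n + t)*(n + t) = -4*n^2 - 3*n*t + t^2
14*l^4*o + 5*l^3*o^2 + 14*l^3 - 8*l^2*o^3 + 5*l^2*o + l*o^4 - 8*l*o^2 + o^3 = (-7*l + o)*(-2*l + o)*(l + o)*(l*o + 1)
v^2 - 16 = (v - 4)*(v + 4)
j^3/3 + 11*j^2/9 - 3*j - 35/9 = (j/3 + 1/3)*(j - 7/3)*(j + 5)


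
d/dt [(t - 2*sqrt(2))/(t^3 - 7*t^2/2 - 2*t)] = 2*(-t*(-2*t^2 + 7*t + 4) + 2*(t - 2*sqrt(2))*(-3*t^2 + 7*t + 2))/(t^2*(-2*t^2 + 7*t + 4)^2)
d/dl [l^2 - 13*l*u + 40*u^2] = 2*l - 13*u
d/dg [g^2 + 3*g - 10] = 2*g + 3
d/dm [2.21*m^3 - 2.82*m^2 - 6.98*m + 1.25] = 6.63*m^2 - 5.64*m - 6.98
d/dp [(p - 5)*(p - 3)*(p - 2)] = 3*p^2 - 20*p + 31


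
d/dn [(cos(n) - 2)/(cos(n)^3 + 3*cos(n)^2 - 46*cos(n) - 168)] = (-21*cos(n) - 3*cos(2*n) + cos(3*n) + 517)*sin(n)/(2*(cos(n)^3 + 3*cos(n)^2 - 46*cos(n) - 168)^2)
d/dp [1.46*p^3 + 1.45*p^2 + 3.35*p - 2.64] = 4.38*p^2 + 2.9*p + 3.35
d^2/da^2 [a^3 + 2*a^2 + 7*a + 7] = 6*a + 4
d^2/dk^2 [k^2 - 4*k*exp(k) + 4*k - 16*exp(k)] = -4*k*exp(k) - 24*exp(k) + 2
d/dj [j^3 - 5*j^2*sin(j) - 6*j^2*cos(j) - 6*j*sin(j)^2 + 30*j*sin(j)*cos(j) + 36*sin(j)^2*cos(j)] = 6*j^2*sin(j) - 5*j^2*cos(j) + 3*j^2 - 10*j*sin(j) - 6*j*sin(2*j) - 12*j*cos(j) + 30*j*cos(2*j) - 9*sin(j) + 15*sin(2*j) + 27*sin(3*j) + 3*cos(2*j) - 3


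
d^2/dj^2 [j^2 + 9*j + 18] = 2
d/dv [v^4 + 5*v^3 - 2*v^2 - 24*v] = 4*v^3 + 15*v^2 - 4*v - 24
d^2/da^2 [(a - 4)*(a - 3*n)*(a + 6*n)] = 6*a + 6*n - 8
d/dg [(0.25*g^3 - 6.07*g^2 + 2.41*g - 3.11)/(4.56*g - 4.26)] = (2.28*g^3 - 30.8742*g^2 + 51.7164*g + 3.915)/(20.7936*g^2 - 38.8512*g + 18.1476)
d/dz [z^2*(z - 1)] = z*(3*z - 2)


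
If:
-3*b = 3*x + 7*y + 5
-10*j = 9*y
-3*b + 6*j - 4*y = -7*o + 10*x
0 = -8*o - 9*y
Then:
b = -727*y/840 - 50/21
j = -9*y/10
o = -9*y/8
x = 5/7 - 411*y/280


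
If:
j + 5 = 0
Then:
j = -5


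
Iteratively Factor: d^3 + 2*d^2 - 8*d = (d + 4)*(d^2 - 2*d) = (d - 2)*(d + 4)*(d)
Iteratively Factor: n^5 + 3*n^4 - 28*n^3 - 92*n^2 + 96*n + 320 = (n + 4)*(n^4 - n^3 - 24*n^2 + 4*n + 80) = (n + 2)*(n + 4)*(n^3 - 3*n^2 - 18*n + 40) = (n + 2)*(n + 4)^2*(n^2 - 7*n + 10) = (n - 2)*(n + 2)*(n + 4)^2*(n - 5)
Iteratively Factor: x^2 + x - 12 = (x + 4)*(x - 3)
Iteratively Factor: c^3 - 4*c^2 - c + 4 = (c - 1)*(c^2 - 3*c - 4) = (c - 1)*(c + 1)*(c - 4)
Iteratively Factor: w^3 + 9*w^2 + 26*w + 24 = (w + 3)*(w^2 + 6*w + 8) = (w + 3)*(w + 4)*(w + 2)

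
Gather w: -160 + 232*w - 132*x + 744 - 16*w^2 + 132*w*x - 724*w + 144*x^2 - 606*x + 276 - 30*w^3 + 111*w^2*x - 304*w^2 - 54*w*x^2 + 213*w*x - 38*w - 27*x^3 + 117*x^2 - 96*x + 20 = -30*w^3 + w^2*(111*x - 320) + w*(-54*x^2 + 345*x - 530) - 27*x^3 + 261*x^2 - 834*x + 880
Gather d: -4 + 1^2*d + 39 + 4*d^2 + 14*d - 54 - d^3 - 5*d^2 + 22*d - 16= -d^3 - d^2 + 37*d - 35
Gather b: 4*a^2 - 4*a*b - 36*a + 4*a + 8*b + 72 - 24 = 4*a^2 - 32*a + b*(8 - 4*a) + 48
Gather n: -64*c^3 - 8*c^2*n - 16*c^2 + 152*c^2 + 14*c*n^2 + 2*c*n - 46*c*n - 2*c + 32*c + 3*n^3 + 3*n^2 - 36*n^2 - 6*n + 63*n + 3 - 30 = -64*c^3 + 136*c^2 + 30*c + 3*n^3 + n^2*(14*c - 33) + n*(-8*c^2 - 44*c + 57) - 27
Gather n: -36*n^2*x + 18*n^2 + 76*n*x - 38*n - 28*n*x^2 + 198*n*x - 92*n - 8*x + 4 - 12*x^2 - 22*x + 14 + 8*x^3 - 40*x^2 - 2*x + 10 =n^2*(18 - 36*x) + n*(-28*x^2 + 274*x - 130) + 8*x^3 - 52*x^2 - 32*x + 28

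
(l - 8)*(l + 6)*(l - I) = l^3 - 2*l^2 - I*l^2 - 48*l + 2*I*l + 48*I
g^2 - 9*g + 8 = (g - 8)*(g - 1)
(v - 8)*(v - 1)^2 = v^3 - 10*v^2 + 17*v - 8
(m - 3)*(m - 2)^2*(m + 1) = m^4 - 6*m^3 + 9*m^2 + 4*m - 12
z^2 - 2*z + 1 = (z - 1)^2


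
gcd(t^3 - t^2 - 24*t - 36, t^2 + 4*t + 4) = t + 2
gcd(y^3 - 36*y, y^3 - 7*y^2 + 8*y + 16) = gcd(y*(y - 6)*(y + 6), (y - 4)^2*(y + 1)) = 1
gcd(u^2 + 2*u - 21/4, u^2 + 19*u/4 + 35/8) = u + 7/2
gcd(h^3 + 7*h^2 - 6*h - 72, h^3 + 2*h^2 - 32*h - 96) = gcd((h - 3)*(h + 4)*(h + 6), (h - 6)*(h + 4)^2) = h + 4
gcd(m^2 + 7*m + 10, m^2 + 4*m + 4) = m + 2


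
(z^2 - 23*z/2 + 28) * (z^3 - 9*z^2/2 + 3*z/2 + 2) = z^5 - 16*z^4 + 325*z^3/4 - 565*z^2/4 + 19*z + 56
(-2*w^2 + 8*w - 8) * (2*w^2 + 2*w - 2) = -4*w^4 + 12*w^3 + 4*w^2 - 32*w + 16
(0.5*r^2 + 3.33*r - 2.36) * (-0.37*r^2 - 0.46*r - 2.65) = -0.185*r^4 - 1.4621*r^3 - 1.9836*r^2 - 7.7389*r + 6.254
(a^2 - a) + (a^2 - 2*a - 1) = 2*a^2 - 3*a - 1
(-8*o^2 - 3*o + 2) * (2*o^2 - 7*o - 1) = -16*o^4 + 50*o^3 + 33*o^2 - 11*o - 2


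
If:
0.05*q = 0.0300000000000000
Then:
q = 0.60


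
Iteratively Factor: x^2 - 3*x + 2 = (x - 1)*(x - 2)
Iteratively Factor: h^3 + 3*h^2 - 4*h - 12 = (h + 2)*(h^2 + h - 6) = (h + 2)*(h + 3)*(h - 2)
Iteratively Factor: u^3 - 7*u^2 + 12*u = (u - 3)*(u^2 - 4*u) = (u - 4)*(u - 3)*(u)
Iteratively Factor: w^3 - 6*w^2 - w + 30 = (w - 5)*(w^2 - w - 6) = (w - 5)*(w + 2)*(w - 3)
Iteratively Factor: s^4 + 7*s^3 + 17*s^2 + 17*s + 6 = (s + 2)*(s^3 + 5*s^2 + 7*s + 3) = (s + 1)*(s + 2)*(s^2 + 4*s + 3) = (s + 1)^2*(s + 2)*(s + 3)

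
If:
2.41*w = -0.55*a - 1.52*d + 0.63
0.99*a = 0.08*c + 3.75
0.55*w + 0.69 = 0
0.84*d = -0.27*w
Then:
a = 5.53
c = 21.54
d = 0.40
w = -1.25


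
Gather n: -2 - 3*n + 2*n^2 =2*n^2 - 3*n - 2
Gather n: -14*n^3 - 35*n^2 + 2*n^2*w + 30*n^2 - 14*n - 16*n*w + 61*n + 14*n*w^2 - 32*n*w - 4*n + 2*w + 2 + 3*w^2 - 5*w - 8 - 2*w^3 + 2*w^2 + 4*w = -14*n^3 + n^2*(2*w - 5) + n*(14*w^2 - 48*w + 43) - 2*w^3 + 5*w^2 + w - 6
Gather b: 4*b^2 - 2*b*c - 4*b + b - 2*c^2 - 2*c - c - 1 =4*b^2 + b*(-2*c - 3) - 2*c^2 - 3*c - 1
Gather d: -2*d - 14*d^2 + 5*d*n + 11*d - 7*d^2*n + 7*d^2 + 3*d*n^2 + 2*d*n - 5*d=d^2*(-7*n - 7) + d*(3*n^2 + 7*n + 4)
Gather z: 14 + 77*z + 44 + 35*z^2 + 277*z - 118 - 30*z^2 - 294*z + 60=5*z^2 + 60*z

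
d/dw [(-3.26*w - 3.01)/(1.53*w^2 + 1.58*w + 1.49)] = (4.9878*w^2 + 9.2106*w - 0.101599999999999)/(2.3409*w^4 + 4.8348*w^3 + 7.0558*w^2 + 4.7084*w + 2.2201)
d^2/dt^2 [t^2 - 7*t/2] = 2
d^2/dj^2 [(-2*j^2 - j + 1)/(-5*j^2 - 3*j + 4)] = 10*(-j^3 + 9*j^2 + 3*j + 3)/(125*j^6 + 225*j^5 - 165*j^4 - 333*j^3 + 132*j^2 + 144*j - 64)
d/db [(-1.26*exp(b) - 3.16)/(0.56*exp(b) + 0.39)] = 1.2782*exp(b)/(0.56*exp(b) + 0.39)^2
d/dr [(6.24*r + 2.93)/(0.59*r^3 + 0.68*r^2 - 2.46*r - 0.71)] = (-7.3632*r^3 - 9.4293*r^2 - 3.9848*r + 2.7774)/(0.3481*r^6 + 0.8024*r^5 - 2.4404*r^4 - 4.1834*r^3 + 5.086*r^2 + 3.4932*r + 0.5041)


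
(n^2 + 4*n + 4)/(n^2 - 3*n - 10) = (n + 2)/(n - 5)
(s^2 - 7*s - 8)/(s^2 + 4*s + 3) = (s - 8)/(s + 3)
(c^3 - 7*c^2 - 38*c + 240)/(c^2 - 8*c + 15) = (c^2 - 2*c - 48)/(c - 3)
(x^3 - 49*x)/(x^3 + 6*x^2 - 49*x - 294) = x/(x + 6)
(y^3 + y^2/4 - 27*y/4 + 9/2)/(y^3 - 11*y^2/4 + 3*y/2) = (y + 3)/y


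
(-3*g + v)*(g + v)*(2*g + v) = -6*g^3 - 7*g^2*v + v^3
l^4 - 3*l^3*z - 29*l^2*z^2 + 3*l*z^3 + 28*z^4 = (l - 7*z)*(l - z)*(l + z)*(l + 4*z)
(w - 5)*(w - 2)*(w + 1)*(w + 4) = w^4 - 2*w^3 - 21*w^2 + 22*w + 40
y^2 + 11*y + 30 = (y + 5)*(y + 6)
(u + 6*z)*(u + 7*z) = u^2 + 13*u*z + 42*z^2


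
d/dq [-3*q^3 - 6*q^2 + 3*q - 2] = -9*q^2 - 12*q + 3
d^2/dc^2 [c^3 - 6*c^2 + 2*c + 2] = 6*c - 12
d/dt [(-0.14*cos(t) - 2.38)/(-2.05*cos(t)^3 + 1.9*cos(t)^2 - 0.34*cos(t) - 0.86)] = (0.574*cos(t)^3 + 14.371*cos(t)^2 - 9.044*cos(t) + 0.6888)*sin(t)/(4.2025*cos(t)^6 - 7.79*cos(t)^5 + 5.004*cos(t)^4 + 2.234*cos(t)^3 - 3.1524*cos(t)^2 + 0.5848*cos(t) + 0.7396)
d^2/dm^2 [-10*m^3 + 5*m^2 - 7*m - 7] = 10 - 60*m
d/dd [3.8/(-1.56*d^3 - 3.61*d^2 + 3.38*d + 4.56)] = (17.784*d^2 + 27.436*d - 12.844)/(1.56*d^3 + 3.61*d^2 - 3.38*d - 4.56)^2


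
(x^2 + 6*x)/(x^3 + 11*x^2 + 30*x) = 1/(x + 5)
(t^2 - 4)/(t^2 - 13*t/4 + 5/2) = 4*(t + 2)/(4*t - 5)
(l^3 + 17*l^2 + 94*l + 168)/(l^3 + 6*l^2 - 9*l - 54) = (l^2 + 11*l + 28)/(l^2 - 9)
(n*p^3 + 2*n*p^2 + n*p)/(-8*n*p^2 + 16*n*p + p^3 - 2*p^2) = n*(p^2 + 2*p + 1)/(-8*n*p + 16*n + p^2 - 2*p)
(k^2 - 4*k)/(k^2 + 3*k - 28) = k/(k + 7)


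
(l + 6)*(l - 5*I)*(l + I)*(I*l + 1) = I*l^4 + 5*l^3 + 6*I*l^3 + 30*l^2 + I*l^2 + 5*l + 6*I*l + 30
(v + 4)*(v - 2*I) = v^2 + 4*v - 2*I*v - 8*I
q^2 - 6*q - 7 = (q - 7)*(q + 1)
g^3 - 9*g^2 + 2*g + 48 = (g - 8)*(g - 3)*(g + 2)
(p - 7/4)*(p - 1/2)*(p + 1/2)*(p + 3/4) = p^4 - p^3 - 25*p^2/16 + p/4 + 21/64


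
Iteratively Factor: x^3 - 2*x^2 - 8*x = (x - 4)*(x^2 + 2*x) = x*(x - 4)*(x + 2)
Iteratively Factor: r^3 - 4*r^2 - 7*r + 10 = (r - 1)*(r^2 - 3*r - 10) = (r - 1)*(r + 2)*(r - 5)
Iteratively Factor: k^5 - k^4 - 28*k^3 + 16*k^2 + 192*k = (k)*(k^4 - k^3 - 28*k^2 + 16*k + 192) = k*(k - 4)*(k^3 + 3*k^2 - 16*k - 48) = k*(k - 4)*(k + 3)*(k^2 - 16) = k*(k - 4)*(k + 3)*(k + 4)*(k - 4)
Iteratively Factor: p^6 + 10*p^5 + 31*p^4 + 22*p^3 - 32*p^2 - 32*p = (p + 4)*(p^5 + 6*p^4 + 7*p^3 - 6*p^2 - 8*p) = (p + 4)^2*(p^4 + 2*p^3 - p^2 - 2*p) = (p + 1)*(p + 4)^2*(p^3 + p^2 - 2*p) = p*(p + 1)*(p + 4)^2*(p^2 + p - 2) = p*(p - 1)*(p + 1)*(p + 4)^2*(p + 2)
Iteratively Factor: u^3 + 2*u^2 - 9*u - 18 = (u + 2)*(u^2 - 9) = (u - 3)*(u + 2)*(u + 3)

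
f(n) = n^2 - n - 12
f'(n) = 2*n - 1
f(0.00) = -12.00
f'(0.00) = -1.00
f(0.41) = -12.24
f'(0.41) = -0.18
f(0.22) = -12.17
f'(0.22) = -0.56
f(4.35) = 2.57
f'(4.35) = 7.70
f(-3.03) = 0.21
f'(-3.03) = -7.06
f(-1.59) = -7.88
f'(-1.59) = -4.18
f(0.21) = -12.17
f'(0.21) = -0.58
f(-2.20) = -4.96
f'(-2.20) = -5.40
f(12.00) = 120.00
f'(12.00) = 23.00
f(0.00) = -12.00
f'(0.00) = -1.00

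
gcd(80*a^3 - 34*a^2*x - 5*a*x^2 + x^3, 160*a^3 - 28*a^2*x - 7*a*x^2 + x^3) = -40*a^2 - 3*a*x + x^2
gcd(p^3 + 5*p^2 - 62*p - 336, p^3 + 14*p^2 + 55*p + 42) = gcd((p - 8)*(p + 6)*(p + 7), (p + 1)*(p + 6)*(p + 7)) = p^2 + 13*p + 42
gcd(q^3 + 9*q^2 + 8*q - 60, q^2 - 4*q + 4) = q - 2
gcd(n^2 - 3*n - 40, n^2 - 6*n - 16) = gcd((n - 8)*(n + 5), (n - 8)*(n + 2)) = n - 8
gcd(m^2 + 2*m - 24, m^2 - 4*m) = m - 4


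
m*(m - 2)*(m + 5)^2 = m^4 + 8*m^3 + 5*m^2 - 50*m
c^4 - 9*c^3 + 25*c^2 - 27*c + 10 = (c - 5)*(c - 2)*(c - 1)^2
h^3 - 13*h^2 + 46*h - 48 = (h - 8)*(h - 3)*(h - 2)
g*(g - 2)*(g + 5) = g^3 + 3*g^2 - 10*g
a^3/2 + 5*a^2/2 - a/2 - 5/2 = (a/2 + 1/2)*(a - 1)*(a + 5)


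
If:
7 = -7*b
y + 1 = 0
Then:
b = -1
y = -1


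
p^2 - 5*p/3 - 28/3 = (p - 4)*(p + 7/3)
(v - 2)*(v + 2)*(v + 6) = v^3 + 6*v^2 - 4*v - 24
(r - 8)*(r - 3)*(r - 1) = r^3 - 12*r^2 + 35*r - 24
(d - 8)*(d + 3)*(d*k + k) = d^3*k - 4*d^2*k - 29*d*k - 24*k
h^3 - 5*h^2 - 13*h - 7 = (h - 7)*(h + 1)^2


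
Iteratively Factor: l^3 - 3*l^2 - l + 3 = (l - 3)*(l^2 - 1) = (l - 3)*(l + 1)*(l - 1)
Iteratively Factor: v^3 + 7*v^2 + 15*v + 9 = (v + 3)*(v^2 + 4*v + 3) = (v + 3)^2*(v + 1)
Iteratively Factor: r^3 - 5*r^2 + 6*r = (r)*(r^2 - 5*r + 6) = r*(r - 2)*(r - 3)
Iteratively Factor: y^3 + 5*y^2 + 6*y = (y + 3)*(y^2 + 2*y) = (y + 2)*(y + 3)*(y)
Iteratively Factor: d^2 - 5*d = (d)*(d - 5)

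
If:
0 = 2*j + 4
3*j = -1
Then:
No Solution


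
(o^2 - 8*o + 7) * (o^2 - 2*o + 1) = o^4 - 10*o^3 + 24*o^2 - 22*o + 7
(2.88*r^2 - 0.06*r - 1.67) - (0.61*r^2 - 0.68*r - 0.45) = 2.27*r^2 + 0.62*r - 1.22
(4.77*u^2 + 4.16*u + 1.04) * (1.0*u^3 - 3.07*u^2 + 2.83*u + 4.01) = 4.77*u^5 - 10.4839*u^4 + 1.7679*u^3 + 27.7077*u^2 + 19.6248*u + 4.1704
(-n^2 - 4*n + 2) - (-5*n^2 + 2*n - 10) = 4*n^2 - 6*n + 12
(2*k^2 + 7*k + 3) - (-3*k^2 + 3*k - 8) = 5*k^2 + 4*k + 11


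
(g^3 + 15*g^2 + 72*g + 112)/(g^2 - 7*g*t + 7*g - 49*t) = (-g^2 - 8*g - 16)/(-g + 7*t)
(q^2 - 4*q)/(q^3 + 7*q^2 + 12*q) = (q - 4)/(q^2 + 7*q + 12)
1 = 1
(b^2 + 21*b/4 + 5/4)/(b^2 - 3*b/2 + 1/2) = (4*b^2 + 21*b + 5)/(2*(2*b^2 - 3*b + 1))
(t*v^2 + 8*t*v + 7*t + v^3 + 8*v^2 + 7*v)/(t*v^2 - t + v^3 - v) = (v + 7)/(v - 1)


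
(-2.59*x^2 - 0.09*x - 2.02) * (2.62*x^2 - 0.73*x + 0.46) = -6.7858*x^4 + 1.6549*x^3 - 6.4181*x^2 + 1.4332*x - 0.9292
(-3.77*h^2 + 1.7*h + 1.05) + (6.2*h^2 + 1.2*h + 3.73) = 2.43*h^2 + 2.9*h + 4.78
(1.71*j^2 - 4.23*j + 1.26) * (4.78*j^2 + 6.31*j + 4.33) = 8.1738*j^4 - 9.4293*j^3 - 13.2642*j^2 - 10.3653*j + 5.4558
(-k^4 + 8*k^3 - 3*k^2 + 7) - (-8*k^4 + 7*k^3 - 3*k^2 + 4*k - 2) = 7*k^4 + k^3 - 4*k + 9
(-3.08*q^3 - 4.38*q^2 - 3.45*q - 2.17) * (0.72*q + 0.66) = -2.2176*q^4 - 5.1864*q^3 - 5.3748*q^2 - 3.8394*q - 1.4322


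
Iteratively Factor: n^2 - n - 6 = (n + 2)*(n - 3)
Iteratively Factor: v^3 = (v)*(v^2) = v^2*(v)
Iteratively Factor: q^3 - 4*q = (q - 2)*(q^2 + 2*q) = (q - 2)*(q + 2)*(q)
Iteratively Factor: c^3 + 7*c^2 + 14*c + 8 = (c + 1)*(c^2 + 6*c + 8) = (c + 1)*(c + 2)*(c + 4)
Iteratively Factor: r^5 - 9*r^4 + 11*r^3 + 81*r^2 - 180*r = (r - 3)*(r^4 - 6*r^3 - 7*r^2 + 60*r) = (r - 3)*(r + 3)*(r^3 - 9*r^2 + 20*r) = r*(r - 3)*(r + 3)*(r^2 - 9*r + 20) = r*(r - 4)*(r - 3)*(r + 3)*(r - 5)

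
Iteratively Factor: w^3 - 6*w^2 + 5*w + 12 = (w + 1)*(w^2 - 7*w + 12) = (w - 4)*(w + 1)*(w - 3)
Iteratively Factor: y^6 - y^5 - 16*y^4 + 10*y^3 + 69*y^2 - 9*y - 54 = (y + 3)*(y^5 - 4*y^4 - 4*y^3 + 22*y^2 + 3*y - 18) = (y - 3)*(y + 3)*(y^4 - y^3 - 7*y^2 + y + 6) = (y - 3)*(y + 1)*(y + 3)*(y^3 - 2*y^2 - 5*y + 6) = (y - 3)*(y + 1)*(y + 2)*(y + 3)*(y^2 - 4*y + 3) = (y - 3)*(y - 1)*(y + 1)*(y + 2)*(y + 3)*(y - 3)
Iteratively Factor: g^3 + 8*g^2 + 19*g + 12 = (g + 3)*(g^2 + 5*g + 4) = (g + 3)*(g + 4)*(g + 1)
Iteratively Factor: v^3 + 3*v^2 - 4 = (v + 2)*(v^2 + v - 2) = (v - 1)*(v + 2)*(v + 2)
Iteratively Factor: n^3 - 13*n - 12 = (n + 3)*(n^2 - 3*n - 4) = (n - 4)*(n + 3)*(n + 1)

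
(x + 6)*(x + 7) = x^2 + 13*x + 42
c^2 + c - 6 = (c - 2)*(c + 3)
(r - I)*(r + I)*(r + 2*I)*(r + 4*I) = r^4 + 6*I*r^3 - 7*r^2 + 6*I*r - 8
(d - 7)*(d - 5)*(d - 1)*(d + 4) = d^4 - 9*d^3 - 5*d^2 + 153*d - 140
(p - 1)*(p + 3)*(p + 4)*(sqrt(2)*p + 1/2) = sqrt(2)*p^4 + p^3/2 + 6*sqrt(2)*p^3 + 3*p^2 + 5*sqrt(2)*p^2 - 12*sqrt(2)*p + 5*p/2 - 6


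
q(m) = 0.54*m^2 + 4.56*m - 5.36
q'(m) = 1.08*m + 4.56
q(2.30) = 7.98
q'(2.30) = 7.04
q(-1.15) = -9.89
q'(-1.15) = 3.32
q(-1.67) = -11.47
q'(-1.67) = 2.76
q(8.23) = 68.74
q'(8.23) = 13.45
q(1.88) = 5.12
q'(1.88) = 6.59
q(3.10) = 13.97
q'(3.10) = 7.91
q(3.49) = 17.13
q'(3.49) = 8.33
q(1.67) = 3.76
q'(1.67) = 6.36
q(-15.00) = 47.74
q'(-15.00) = -11.64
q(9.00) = 79.42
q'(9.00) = 14.28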